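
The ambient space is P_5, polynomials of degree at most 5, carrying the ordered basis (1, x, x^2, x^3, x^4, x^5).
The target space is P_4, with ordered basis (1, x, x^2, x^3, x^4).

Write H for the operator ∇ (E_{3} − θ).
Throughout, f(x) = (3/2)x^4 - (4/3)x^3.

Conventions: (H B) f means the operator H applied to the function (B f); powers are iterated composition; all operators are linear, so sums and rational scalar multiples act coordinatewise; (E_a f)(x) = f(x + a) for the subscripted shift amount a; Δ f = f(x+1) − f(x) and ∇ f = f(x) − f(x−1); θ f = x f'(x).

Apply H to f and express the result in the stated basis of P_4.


the result is g(x) = -18x^3 + 89x^2 + 58x + 493/6

E_{3} f = (3/2)x^4 + (50/3)x^3 + 69x^2 + 126x + 171/2
θ f = 6x^4 - 4x^3
(-θ) f = -6x^4 + 4x^3
(E_{3} − θ) f = -(9/2)x^4 + (62/3)x^3 + 69x^2 + 126x + 171/2
∇ (E_{3} − θ) f = -18x^3 + 89x^2 + 58x + 493/6


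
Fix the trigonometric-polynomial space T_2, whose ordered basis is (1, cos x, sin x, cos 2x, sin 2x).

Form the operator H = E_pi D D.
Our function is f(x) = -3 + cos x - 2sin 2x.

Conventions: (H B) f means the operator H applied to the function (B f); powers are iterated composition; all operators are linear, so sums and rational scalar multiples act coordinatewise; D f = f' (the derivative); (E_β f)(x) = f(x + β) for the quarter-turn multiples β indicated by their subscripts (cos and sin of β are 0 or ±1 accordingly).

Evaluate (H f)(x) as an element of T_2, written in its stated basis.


D f = -sin x - 4cos 2x
D D f = -cos x + 8sin 2x
E_pi (D D) f = cos x + 8sin 2x

the result is g(x) = cos x + 8sin 2x


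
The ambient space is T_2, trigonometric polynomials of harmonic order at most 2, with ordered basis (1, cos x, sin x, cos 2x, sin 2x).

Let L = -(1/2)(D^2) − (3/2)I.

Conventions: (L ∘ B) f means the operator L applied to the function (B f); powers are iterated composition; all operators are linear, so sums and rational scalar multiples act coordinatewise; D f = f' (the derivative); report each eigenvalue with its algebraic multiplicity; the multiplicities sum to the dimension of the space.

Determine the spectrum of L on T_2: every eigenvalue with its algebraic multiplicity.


λ = -3/2 (multiplicity 1), λ = -1 (multiplicity 2), λ = 1/2 (multiplicity 2)

image of 1: -3/2
image of cos x: -cos x
image of sin x: -sin x
image of cos 2x: (1/2)cos 2x
image of sin 2x: (1/2)sin 2x
the matrix is diagonal; its diagonal is (-3/2, -1, -1, 1/2, 1/2)
for a triangular matrix the eigenvalues are the diagonal entries, with algebraic multiplicity their repetition count


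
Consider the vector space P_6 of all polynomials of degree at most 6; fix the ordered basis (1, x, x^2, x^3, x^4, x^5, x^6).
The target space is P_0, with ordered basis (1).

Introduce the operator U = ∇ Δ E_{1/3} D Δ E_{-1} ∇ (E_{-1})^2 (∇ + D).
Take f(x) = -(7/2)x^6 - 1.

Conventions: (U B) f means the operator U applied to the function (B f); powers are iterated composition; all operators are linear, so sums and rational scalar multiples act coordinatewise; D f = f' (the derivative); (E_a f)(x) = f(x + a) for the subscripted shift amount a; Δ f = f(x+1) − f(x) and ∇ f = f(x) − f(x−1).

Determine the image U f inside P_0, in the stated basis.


g(x) = -5040

∇ f = -21x^5 + (105/2)x^4 - 70x^3 + (105/2)x^2 - 21x + 7/2
D f = -21x^5
(∇ + D) f = -42x^5 + (105/2)x^4 - 70x^3 + (105/2)x^2 - 21x + 7/2
E_{-1} (∇ + D) f = -42x^5 + (525/2)x^4 - 700x^3 + (1995/2)x^2 - 756x + 483/2
E_{-1} E_{-1} (∇ + D) f = -42x^5 + (945/2)x^4 - 2170x^3 + (10185/2)x^2 - 6111x + 5999/2
∇ (E_{-1})^2 (∇ + D) f = -210x^4 + 2310x^3 - 9765x^2 + 18795x - 13888
E_{-1} ∇ (E_{-1})^2 (∇ + D) f = -210x^4 + 3150x^3 - 17955x^2 + 46095x - 44968
Δ E_{-1} ∇ (E_{-1})^2 (∇ + D) f = -840x^3 + 8190x^2 - 27300x + 31080
D (Δ E_{-1} ∇) (E_{-1})^2 (∇ + D) f = -2520x^2 + 16380x - 27300
E_{1/3} (D Δ E_{-1} ∇ (E_{-1})^2) (∇ + D) f = -2520x^2 + 14700x - 22120
Δ E_{1/3} (D Δ E_{-1} ∇ (E_{-1})^2) (∇ + D) f = -5040x + 12180
∇ Δ E_{1/3} (D Δ E_{-1} ∇ (E_{-1})^2) (∇ + D) f = -5040


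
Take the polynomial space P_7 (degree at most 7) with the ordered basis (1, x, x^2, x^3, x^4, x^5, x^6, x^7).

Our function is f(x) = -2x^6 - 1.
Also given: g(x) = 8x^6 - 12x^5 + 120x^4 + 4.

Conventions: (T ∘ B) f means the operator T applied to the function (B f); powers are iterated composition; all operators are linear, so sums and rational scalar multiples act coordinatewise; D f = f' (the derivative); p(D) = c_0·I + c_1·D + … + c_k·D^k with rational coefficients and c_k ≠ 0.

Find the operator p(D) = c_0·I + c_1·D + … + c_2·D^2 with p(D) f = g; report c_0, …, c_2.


p(D) = -4·I + D − 2·D^2, i.e. c_0 = -4, c_1 = 1, c_2 = -2

D^0 f = -2x^6 - 1
D^1 f = -12x^5
D^2 f = -60x^4
matching coefficients of g against c_0 f + c_1 Df + … from the top degree down determines the c_i
solution: c_0 = -4, c_1 = 1, c_2 = -2


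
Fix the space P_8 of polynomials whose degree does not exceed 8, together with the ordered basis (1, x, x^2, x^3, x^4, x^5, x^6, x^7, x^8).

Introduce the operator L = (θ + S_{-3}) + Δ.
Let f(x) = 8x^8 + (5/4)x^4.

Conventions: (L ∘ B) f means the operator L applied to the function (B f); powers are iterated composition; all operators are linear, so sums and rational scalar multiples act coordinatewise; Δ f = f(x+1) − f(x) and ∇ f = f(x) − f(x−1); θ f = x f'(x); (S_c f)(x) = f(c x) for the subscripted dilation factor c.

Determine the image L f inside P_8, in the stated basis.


θ f = 64x^8 + 5x^4
S_{-3} f = 52488x^8 + (405/4)x^4
(θ + S_{-3}) f = 52552x^8 + (425/4)x^4
Δ f = 64x^7 + 224x^6 + 448x^5 + 560x^4 + 453x^3 + (463/2)x^2 + 69x + 37/4
((θ + S_{-3}) + Δ) f = 52552x^8 + 64x^7 + 224x^6 + 448x^5 + (2665/4)x^4 + 453x^3 + (463/2)x^2 + 69x + 37/4

the image equals g(x) = 52552x^8 + 64x^7 + 224x^6 + 448x^5 + (2665/4)x^4 + 453x^3 + (463/2)x^2 + 69x + 37/4


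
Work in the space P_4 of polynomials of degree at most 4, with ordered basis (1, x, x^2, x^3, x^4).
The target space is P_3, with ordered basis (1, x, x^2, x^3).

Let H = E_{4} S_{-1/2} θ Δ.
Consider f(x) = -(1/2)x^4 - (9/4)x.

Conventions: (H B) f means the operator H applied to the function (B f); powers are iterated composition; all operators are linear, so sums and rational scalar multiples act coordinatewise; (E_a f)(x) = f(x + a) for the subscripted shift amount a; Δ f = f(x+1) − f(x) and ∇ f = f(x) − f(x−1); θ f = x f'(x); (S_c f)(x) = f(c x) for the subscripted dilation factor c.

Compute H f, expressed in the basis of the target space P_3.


the image equals g(x) = (3/4)x^3 + (15/2)x^2 + 25x + 28

Δ f = -2x^3 - 3x^2 - 2x - 11/4
θ Δ f = -6x^3 - 6x^2 - 2x
S_{-1/2} θ Δ f = (3/4)x^3 - (3/2)x^2 + x
E_{4} (S_{-1/2} θ Δ) f = (3/4)x^3 + (15/2)x^2 + 25x + 28


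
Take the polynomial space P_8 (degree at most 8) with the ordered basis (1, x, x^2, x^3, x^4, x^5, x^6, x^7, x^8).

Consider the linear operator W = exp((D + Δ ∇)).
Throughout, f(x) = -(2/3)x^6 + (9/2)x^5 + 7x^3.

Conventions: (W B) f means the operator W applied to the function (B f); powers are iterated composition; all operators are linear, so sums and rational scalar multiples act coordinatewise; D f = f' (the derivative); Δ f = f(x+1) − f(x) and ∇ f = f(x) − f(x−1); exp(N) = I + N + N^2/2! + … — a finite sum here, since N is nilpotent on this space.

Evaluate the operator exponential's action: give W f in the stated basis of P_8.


g(x) = -(2/3)x^6 + (1/2)x^5 - (15/2)x^4 + (146/3)x^3 + 66x^2 + (613/2)x + 353/2

order-1 term: -4x^5 + (5/2)x^4 + 90x^3 + x^2 + 87x - 4/3
order-2 term: -10x^4 - 35x^3 + 150x^2 + 251x + 47
order-3 term: -(40/3)x^3 - 75x^2 + 30x + 177
order-4 term: -10x^2 - (115/2)x - 30
order-5 term: -4x - 31/2
order-6 term: -2/3
the series for exp((D + Δ ∇)) f terminates at order 6
exp((D + Δ ∇)) f = -(2/3)x^6 + (1/2)x^5 - (15/2)x^4 + (146/3)x^3 + 66x^2 + (613/2)x + 353/2


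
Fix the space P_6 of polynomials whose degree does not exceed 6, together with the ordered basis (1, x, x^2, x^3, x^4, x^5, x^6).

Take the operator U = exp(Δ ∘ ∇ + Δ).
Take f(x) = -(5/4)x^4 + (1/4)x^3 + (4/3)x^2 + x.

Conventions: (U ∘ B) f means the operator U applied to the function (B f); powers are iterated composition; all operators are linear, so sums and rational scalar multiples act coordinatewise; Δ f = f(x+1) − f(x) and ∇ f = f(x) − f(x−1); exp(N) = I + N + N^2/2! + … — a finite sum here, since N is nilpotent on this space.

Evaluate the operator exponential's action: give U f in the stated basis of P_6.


the result is g(x) = -(5/4)x^4 - (19/4)x^3 - (335/12)x^2 - (145/3)x - 343/6

order-1 term: -5x^3 - (87/4)x^2 - (1/12)x + 3/2
order-2 term: -(15/2)x^2 - (177/4)x - 211/6
order-3 term: -5x - 89/4
order-4 term: -5/4
the series for exp(Δ ∘ ∇ + Δ) f terminates at order 4
exp(Δ ∘ ∇ + Δ) f = -(5/4)x^4 - (19/4)x^3 - (335/12)x^2 - (145/3)x - 343/6


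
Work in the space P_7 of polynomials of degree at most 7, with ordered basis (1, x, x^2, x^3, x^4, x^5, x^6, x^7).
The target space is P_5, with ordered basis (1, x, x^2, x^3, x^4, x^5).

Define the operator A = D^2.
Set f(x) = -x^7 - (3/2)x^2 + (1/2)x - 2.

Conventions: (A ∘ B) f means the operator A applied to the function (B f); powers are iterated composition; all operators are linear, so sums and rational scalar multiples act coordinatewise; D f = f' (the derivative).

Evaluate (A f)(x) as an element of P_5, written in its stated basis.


D f = -7x^6 - 3x + 1/2
D D f = -42x^5 - 3

the image equals g(x) = -42x^5 - 3


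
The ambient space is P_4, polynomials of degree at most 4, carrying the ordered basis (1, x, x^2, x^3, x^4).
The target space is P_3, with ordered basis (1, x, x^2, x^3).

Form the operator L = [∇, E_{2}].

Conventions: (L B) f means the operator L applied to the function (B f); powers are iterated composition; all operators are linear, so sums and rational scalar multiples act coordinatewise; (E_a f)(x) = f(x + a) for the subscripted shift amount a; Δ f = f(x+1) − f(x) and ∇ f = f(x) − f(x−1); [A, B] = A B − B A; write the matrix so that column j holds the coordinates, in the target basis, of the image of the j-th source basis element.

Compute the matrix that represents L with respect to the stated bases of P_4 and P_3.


the matrix is [[0, 0, 0, 0, 0]; [0, 0, 0, 0, 0]; [0, 0, 0, 0, 0]; [0, 0, 0, 0, 0]] (rows listed top to bottom)

image of 1: 0
image of x: 0
image of x^2: 0
image of x^3: 0
image of x^4: 0
each image's coordinates form column j of the matrix


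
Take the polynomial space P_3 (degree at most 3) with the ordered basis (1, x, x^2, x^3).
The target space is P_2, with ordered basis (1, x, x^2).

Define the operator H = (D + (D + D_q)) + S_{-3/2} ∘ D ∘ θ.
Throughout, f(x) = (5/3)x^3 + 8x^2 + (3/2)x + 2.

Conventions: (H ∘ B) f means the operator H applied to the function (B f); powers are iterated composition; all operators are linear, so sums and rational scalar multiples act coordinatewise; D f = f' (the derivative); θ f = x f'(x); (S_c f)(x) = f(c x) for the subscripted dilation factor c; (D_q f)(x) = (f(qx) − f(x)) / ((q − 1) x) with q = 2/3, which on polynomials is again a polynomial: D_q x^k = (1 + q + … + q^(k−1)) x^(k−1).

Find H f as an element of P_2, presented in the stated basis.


D f = 5x^2 + 16x + 3/2
D f = 5x^2 + 16x + 3/2
D_q f = (95/27)x^2 + (40/3)x + 3/2
(D + D_q) f = (230/27)x^2 + (88/3)x + 3
(D + (D + D_q)) f = (365/27)x^2 + (136/3)x + 9/2
θ f = 5x^3 + 16x^2 + (3/2)x
D θ f = 15x^2 + 32x + 3/2
S_{-3/2} D θ f = (135/4)x^2 - 48x + 3/2
((D + (D + D_q)) + S_{-3/2} ∘ D ∘ θ) f = (5105/108)x^2 - (8/3)x + 6

g(x) = (5105/108)x^2 - (8/3)x + 6


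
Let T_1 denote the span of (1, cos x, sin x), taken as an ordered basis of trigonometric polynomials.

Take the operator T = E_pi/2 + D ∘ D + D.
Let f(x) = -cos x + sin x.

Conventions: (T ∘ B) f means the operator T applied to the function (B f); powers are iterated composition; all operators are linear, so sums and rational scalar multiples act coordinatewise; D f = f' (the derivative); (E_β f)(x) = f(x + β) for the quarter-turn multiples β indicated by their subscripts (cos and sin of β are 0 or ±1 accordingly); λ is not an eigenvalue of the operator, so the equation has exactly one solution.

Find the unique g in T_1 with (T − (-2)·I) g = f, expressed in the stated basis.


the image equals g(x) = -(3/5)cos x - (1/5)sin x

write g with unknown coordinates in the stated basis and equate coefficients in (T − (-2)·I) g = f
solving from the highest basis element down gives g = -(3/5)cos x - (1/5)sin x
check: T g = (1/5)cos x + (7/5)sin x
so T g − (-2)·g = -cos x + sin x = f ✓


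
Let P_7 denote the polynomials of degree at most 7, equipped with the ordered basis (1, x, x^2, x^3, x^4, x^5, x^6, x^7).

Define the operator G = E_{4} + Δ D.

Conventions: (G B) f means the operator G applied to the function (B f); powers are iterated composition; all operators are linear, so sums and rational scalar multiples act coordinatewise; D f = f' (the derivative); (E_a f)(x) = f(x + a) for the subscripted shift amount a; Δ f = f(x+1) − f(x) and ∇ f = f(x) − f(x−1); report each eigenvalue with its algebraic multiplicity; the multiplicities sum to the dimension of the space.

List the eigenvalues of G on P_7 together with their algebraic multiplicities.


λ = 1 (multiplicity 8)

image of 1: 1
image of x: x + 4
image of x^2: x^2 + 8x + 18
image of x^3: x^3 + 12x^2 + 54x + 67
image of x^4: x^4 + 16x^3 + 108x^2 + 268x + 260
image of x^5: x^5 + 20x^4 + 180x^3 + 670x^2 + 1300x + 1029
image of x^6: x^6 + 24x^5 + 270x^4 + 1340x^3 + 3900x^2 + 6174x + 4102
image of x^7: x^7 + 28x^6 + 378x^5 + 2345x^4 + 9100x^3 + 21609x^2 + 28714x + 16391
the matrix is upper triangular; its diagonal is (1, 1, 1, 1, 1, 1, 1, 1)
for a triangular matrix the eigenvalues are the diagonal entries, with algebraic multiplicity their repetition count


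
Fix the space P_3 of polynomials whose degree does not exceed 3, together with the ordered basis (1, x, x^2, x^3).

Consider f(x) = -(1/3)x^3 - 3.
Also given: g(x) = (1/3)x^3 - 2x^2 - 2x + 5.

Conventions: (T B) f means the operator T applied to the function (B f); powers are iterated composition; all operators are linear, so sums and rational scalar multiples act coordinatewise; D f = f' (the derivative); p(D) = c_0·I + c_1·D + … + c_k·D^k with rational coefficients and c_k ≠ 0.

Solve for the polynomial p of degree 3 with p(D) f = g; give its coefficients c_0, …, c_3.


c_0 = -1, c_1 = 2, c_2 = 1, c_3 = -1

D^0 f = -(1/3)x^3 - 3
D^1 f = -x^2
D^2 f = -2x
D^3 f = -2
matching coefficients of g against c_0 f + c_1 Df + … from the top degree down determines the c_i
solution: c_0 = -1, c_1 = 2, c_2 = 1, c_3 = -1


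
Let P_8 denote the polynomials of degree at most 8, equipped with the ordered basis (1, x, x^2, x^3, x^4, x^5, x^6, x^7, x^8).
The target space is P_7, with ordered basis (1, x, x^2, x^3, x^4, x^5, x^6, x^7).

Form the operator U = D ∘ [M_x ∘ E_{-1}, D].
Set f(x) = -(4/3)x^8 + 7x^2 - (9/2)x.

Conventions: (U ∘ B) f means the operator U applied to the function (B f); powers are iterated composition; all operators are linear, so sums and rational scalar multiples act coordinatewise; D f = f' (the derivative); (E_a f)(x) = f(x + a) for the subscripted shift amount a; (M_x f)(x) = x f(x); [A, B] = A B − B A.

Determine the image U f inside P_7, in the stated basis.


D f = -(32/3)x^7 + 14x - 9/2
E_{-1} D f = -(32/3)x^7 + (224/3)x^6 - 224x^5 + (1120/3)x^4 - (1120/3)x^3 + 224x^2 - (182/3)x - 47/6
M_x E_{-1} D f = -(32/3)x^8 + (224/3)x^7 - 224x^6 + (1120/3)x^5 - (1120/3)x^4 + 224x^3 - (182/3)x^2 - (47/6)x
E_{-1} f = -(4/3)x^8 + (32/3)x^7 - (112/3)x^6 + (224/3)x^5 - (280/3)x^4 + (224/3)x^3 - (91/3)x^2 - (47/6)x + 61/6
M_x E_{-1} f = -(4/3)x^9 + (32/3)x^8 - (112/3)x^7 + (224/3)x^6 - (280/3)x^5 + (224/3)x^4 - (91/3)x^3 - (47/6)x^2 + (61/6)x
D (M_x ∘ E_{-1}) f = -12x^8 + (256/3)x^7 - (784/3)x^6 + 448x^5 - (1400/3)x^4 + (896/3)x^3 - 91x^2 - (47/3)x + 61/6
[M_x ∘ E_{-1}, D] f = (4/3)x^8 - (32/3)x^7 + (112/3)x^6 - (224/3)x^5 + (280/3)x^4 - (224/3)x^3 + (91/3)x^2 + (47/6)x - 61/6
D [M_x ∘ E_{-1}, D] f = (32/3)x^7 - (224/3)x^6 + 224x^5 - (1120/3)x^4 + (1120/3)x^3 - 224x^2 + (182/3)x + 47/6

the image equals g(x) = (32/3)x^7 - (224/3)x^6 + 224x^5 - (1120/3)x^4 + (1120/3)x^3 - 224x^2 + (182/3)x + 47/6


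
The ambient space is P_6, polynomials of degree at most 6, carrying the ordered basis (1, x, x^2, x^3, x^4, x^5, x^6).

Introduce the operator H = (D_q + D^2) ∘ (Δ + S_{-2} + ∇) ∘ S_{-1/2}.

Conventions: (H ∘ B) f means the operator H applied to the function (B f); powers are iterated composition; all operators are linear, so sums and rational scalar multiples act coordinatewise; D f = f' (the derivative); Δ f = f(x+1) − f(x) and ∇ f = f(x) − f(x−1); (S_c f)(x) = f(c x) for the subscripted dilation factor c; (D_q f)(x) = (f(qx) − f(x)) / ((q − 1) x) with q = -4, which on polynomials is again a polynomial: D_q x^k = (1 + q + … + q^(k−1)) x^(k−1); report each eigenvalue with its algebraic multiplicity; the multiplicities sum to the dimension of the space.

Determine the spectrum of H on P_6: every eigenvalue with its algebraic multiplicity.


image of 1: 0
image of x: 1
image of x^2: -3x + 3
image of x^3: 13x^2 + (33/4)x - 3/2
image of x^4: -51x^3 + (37/2)x^2 + 3x + 1/2
image of x^5: 205x^4 + (575/16)x^3 - (15/4)x^2 + (15/8)x - 5/4
image of x^6: -819x^5 + (1095/16)x^4 + (15/4)x^3 + (65/8)x^2 + (15/4)x + 3/16
the matrix is upper triangular; its diagonal is (0, 0, 0, 0, 0, 0, 0)
for a triangular matrix the eigenvalues are the diagonal entries, with algebraic multiplicity their repetition count

λ = 0 (multiplicity 7)


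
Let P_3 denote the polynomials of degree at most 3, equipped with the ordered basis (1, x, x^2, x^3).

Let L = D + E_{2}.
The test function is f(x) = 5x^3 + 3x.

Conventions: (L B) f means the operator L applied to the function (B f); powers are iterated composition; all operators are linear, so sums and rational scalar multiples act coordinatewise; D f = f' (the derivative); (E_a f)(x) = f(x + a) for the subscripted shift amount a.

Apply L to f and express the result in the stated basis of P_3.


the result is g(x) = 5x^3 + 45x^2 + 63x + 49

D f = 15x^2 + 3
E_{2} f = 5x^3 + 30x^2 + 63x + 46
(D + E_{2}) f = 5x^3 + 45x^2 + 63x + 49


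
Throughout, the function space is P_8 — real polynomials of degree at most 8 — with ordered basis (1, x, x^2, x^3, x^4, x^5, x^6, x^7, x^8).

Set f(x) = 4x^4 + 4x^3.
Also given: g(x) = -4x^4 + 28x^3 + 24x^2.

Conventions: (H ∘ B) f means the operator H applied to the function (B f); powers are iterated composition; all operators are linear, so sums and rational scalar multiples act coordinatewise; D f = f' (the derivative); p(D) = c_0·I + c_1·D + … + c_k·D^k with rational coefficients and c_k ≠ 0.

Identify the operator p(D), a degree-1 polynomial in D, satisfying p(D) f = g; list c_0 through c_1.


D^0 f = 4x^4 + 4x^3
D^1 f = 16x^3 + 12x^2
matching coefficients of g against c_0 f + c_1 Df + … from the top degree down determines the c_i
solution: c_0 = -1, c_1 = 2

c_0 = -1, c_1 = 2


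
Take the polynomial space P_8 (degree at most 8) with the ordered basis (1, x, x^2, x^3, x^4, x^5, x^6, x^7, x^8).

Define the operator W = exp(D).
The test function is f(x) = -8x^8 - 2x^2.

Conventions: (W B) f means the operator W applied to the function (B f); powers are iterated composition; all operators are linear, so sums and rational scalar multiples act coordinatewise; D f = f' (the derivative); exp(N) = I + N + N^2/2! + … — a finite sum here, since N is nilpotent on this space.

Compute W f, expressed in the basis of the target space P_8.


the image equals g(x) = -8x^8 - 64x^7 - 224x^6 - 448x^5 - 560x^4 - 448x^3 - 226x^2 - 68x - 10

order-1 term: -64x^7 - 4x
order-2 term: -224x^6 - 2
order-3 term: -448x^5
order-4 term: -560x^4
order-5 term: -448x^3
order-6 term: -224x^2
order-7 term: -64x
order-8 term: -8
the series for exp(D) f terminates at order 8
exp(D) f = -8x^8 - 64x^7 - 224x^6 - 448x^5 - 560x^4 - 448x^3 - 226x^2 - 68x - 10


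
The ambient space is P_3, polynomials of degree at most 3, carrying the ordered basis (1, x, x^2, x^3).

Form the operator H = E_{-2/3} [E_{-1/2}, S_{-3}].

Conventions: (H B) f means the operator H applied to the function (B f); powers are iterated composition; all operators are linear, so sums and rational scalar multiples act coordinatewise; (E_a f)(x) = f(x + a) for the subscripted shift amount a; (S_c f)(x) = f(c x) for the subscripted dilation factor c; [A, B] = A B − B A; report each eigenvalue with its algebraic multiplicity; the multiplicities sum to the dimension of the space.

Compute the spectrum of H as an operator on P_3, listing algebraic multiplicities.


λ = 0 (multiplicity 4)

image of 1: 0
image of x: 2
image of x^2: -12x + 10
image of x^3: 54x^2 - 90x + 79/2
the matrix is upper triangular; its diagonal is (0, 0, 0, 0)
for a triangular matrix the eigenvalues are the diagonal entries, with algebraic multiplicity their repetition count


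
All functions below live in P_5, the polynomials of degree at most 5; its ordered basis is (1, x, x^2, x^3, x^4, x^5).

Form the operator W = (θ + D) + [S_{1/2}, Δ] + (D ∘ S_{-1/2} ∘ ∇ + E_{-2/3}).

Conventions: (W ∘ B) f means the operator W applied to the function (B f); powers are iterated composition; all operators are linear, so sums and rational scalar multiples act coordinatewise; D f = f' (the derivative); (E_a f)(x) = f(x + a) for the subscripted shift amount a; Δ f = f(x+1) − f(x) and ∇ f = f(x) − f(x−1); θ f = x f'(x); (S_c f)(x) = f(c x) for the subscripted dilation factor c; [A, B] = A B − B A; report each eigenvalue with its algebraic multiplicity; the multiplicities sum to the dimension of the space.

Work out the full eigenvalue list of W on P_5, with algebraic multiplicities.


λ = 1 (multiplicity 1), λ = 2 (multiplicity 1), λ = 3 (multiplicity 1), λ = 4 (multiplicity 1), λ = 5 (multiplicity 1), λ = 6 (multiplicity 1)

image of 1: 1
image of x: 2x + 5/6
image of x^2: 3x^2 + (7/6)x + 7/36
image of x^3: 4x^3 + (11/8)x^2 + (95/24)x + 449/216
image of x^4: 5x^4 + (19/12)x^3 + (55/24)x^2 - (263/108)x - 1121/1296
image of x^5: 6x^5 + (175/96)x^4 + (955/144)x^3 + (1285/432)x^2 + (21595/2592)x + 25949/7776
the matrix is upper triangular; its diagonal is (1, 2, 3, 4, 5, 6)
for a triangular matrix the eigenvalues are the diagonal entries, with algebraic multiplicity their repetition count


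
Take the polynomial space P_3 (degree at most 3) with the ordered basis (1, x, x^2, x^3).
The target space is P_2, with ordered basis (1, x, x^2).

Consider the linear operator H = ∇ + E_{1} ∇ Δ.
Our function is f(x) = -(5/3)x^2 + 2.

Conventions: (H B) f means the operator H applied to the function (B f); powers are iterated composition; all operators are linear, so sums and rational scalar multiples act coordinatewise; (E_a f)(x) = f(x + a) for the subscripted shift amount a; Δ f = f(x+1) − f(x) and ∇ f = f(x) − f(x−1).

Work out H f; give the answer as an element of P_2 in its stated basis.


the result is g(x) = -(10/3)x - 5/3

∇ f = -(10/3)x + 5/3
Δ f = -(10/3)x - 5/3
∇ Δ f = -10/3
E_{1} ∇ Δ f = -10/3
(∇ + E_{1} ∇ Δ) f = -(10/3)x - 5/3


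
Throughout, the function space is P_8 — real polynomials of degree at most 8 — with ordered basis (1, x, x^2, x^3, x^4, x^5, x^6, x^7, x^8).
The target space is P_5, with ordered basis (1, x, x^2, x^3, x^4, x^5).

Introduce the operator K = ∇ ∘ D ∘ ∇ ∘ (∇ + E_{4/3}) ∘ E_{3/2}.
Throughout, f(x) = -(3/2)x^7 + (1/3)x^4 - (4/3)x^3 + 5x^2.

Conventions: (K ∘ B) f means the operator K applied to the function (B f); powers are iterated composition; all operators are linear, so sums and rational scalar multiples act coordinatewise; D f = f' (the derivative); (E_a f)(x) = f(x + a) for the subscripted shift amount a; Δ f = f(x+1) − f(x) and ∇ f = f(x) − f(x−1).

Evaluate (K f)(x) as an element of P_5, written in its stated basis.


E_{3/2} f = -(3/2)x^7 - (63/4)x^6 - (567/8)x^5 - (8489/48)x^4 - (25451/96)x^3 - (15085/64)x^2 - (13965/128)x - 4401/256
∇ E_{3/2} f = -(21/2)x^6 - 63x^5 - (1365/8)x^4 - (1567/6)x^3 - (7623/32)x^2 - (5429/48)x - 7021/384
E_{4/3} E_{3/2} f = -(3/2)x^7 - (119/4)x^6 - (2023/8)x^5 - (171907/144)x^4 - (2921123/864)x^3 - (9922199/1728)x^2 - (168137191/31104)x - 404498561/186624
(∇ + E_{4/3}) E_{3/2} f = -(3/2)x^7 - (161/4)x^6 - (2527/8)x^5 - (196477/144)x^4 - (3146771/864)x^3 - (10333841/1728)x^2 - (171655183/31104)x - 407910767/186624
∇ (∇ + E_{4/3}) E_{3/2} f = -(21/2)x^6 - 210x^5 - (8225/8)x^4 - (27463/9)x^3 - (1533959/288)x^2 - (1110995/216)x - 65110465/31104
D ∇ (∇ + E_{4/3}) E_{3/2} f = -63x^5 - 1050x^4 - (8225/2)x^3 - (27463/3)x^2 - (1533959/144)x - 1110995/216
∇ D ∇ (∇ + E_{4/3}) E_{3/2} f = -315x^4 - 3570x^3 - (13335/2)x^2 - (59137/6)x - 665807/144

g(x) = -315x^4 - 3570x^3 - (13335/2)x^2 - (59137/6)x - 665807/144


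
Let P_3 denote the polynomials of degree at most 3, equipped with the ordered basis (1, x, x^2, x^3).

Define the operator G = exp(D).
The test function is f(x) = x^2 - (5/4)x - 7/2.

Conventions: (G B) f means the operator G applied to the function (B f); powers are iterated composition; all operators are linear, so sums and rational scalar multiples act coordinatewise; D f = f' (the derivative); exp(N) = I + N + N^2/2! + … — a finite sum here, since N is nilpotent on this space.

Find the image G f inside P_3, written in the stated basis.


the result is g(x) = x^2 + (3/4)x - 15/4

order-1 term: 2x - 5/4
order-2 term: 1
the series for exp(D) f terminates at order 2
exp(D) f = x^2 + (3/4)x - 15/4


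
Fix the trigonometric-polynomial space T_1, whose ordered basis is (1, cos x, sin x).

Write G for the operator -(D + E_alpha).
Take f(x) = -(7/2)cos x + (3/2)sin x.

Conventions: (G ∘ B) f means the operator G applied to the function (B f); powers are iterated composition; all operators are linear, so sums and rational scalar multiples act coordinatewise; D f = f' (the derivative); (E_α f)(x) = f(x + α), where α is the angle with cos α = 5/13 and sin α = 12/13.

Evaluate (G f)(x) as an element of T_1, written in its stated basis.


D f = (3/2)cos x + (7/2)sin x
E_alpha f = (1/26)cos x + (99/26)sin x
(D + E_alpha) f = (20/13)cos x + (95/13)sin x
(-(D + E_alpha)) f = -(20/13)cos x - (95/13)sin x

the image equals g(x) = -(20/13)cos x - (95/13)sin x


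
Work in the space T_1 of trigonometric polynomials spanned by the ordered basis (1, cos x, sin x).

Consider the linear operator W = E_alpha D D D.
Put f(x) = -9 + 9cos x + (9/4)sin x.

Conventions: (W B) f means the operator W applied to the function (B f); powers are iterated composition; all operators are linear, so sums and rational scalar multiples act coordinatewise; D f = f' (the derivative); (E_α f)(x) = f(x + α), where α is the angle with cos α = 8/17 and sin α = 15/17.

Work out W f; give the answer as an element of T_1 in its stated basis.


the result is g(x) = (117/17)cos x + (423/68)sin x

D f = (9/4)cos x - 9sin x
D D f = -9cos x - (9/4)sin x
D D D f = -(9/4)cos x + 9sin x
E_alpha D D D f = (117/17)cos x + (423/68)sin x


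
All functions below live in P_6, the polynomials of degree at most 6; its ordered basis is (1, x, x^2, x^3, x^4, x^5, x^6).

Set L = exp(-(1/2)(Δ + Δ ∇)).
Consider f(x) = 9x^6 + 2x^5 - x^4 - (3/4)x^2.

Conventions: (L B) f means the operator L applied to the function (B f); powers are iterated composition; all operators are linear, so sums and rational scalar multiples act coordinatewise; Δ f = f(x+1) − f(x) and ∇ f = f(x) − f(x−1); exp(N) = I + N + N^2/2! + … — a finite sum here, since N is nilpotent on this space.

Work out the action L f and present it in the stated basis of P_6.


g(x) = 9x^6 - 25x^5 - (699/4)x^4 + (539/2)x^3 + (9403/16)x^2 - (4221/16)x - 10889/64

order-1 term: -27x^5 - (415/2)x^4 - 118x^3 - (407/2)x^2 - (157/4)x - 95/8
order-2 term: (135/4)x^4 + 410x^3 + (4359/4)x^2 + 676x + 5669/16
order-3 term: -(45/2)x^3 - (1225/4)x^2 - (4003/4)x - 2971/4
order-4 term: (135/16)x^2 + (815/8)x + 971/4
order-5 term: -(27/16)x - 407/32
order-6 term: 9/64
the series for exp(-(1/2)(Δ + Δ ∇)) f terminates at order 6
exp(-(1/2)(Δ + Δ ∇)) f = 9x^6 - 25x^5 - (699/4)x^4 + (539/2)x^3 + (9403/16)x^2 - (4221/16)x - 10889/64


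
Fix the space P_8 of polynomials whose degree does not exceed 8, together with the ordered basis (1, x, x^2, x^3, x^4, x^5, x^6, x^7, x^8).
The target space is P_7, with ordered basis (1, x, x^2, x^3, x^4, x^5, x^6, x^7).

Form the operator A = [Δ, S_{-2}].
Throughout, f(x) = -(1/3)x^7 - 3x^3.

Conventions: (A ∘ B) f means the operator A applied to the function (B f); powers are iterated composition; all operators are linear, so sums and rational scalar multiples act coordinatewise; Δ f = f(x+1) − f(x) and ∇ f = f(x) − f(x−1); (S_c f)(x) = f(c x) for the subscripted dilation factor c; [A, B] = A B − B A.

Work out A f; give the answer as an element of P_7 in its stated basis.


S_{-2} f = (128/3)x^7 + 24x^3
Δ S_{-2} f = (896/3)x^6 + 896x^5 + (4480/3)x^4 + (4480/3)x^3 + 968x^2 + (1112/3)x + 200/3
Δ f = -(7/3)x^6 - 7x^5 - (35/3)x^4 - (35/3)x^3 - 16x^2 - (34/3)x - 10/3
S_{-2} Δ f = -(448/3)x^6 + 224x^5 - (560/3)x^4 + (280/3)x^3 - 64x^2 + (68/3)x - 10/3
[Δ, S_{-2}] f = 448x^6 + 672x^5 + 1680x^4 + 1400x^3 + 1032x^2 + 348x + 70

the image equals g(x) = 448x^6 + 672x^5 + 1680x^4 + 1400x^3 + 1032x^2 + 348x + 70


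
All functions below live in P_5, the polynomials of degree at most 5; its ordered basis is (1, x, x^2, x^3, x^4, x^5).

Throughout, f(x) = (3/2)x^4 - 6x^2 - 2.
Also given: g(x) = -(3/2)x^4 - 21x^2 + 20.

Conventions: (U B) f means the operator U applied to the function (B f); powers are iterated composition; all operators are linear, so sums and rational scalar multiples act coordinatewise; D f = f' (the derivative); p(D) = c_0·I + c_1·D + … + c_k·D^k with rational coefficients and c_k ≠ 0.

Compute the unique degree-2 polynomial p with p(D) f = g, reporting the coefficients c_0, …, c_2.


D^0 f = (3/2)x^4 - 6x^2 - 2
D^1 f = 6x^3 - 12x
D^2 f = 18x^2 - 12
matching coefficients of g against c_0 f + c_1 Df + … from the top degree down determines the c_i
solution: c_0 = -1, c_1 = 0, c_2 = -3/2

p(D) = -I − (3/2)·D^2, i.e. c_0 = -1, c_1 = 0, c_2 = -3/2


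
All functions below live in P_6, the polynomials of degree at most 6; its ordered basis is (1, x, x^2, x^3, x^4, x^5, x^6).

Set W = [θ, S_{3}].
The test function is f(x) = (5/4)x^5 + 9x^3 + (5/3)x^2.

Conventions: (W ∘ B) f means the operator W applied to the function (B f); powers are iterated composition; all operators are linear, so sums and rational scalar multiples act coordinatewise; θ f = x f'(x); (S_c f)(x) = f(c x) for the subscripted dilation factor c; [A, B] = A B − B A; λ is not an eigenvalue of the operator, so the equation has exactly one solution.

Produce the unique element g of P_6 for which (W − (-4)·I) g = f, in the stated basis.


write g with unknown coordinates in the stated basis and equate coefficients in (W − (-4)·I) g = f
solving from the highest basis element down gives g = (5/16)x^5 + (9/4)x^3 + (5/12)x^2
check: W g = 0
so W g − (-4)·g = (5/4)x^5 + 9x^3 + (5/3)x^2 = f ✓

the image equals g(x) = (5/16)x^5 + (9/4)x^3 + (5/12)x^2


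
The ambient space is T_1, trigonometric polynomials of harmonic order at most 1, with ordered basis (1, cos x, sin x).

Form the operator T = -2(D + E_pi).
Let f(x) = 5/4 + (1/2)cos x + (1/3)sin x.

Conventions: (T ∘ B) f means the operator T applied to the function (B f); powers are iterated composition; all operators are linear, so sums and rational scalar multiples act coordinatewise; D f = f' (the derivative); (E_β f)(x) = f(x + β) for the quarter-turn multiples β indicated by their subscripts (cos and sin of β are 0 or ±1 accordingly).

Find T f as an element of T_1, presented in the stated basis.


g(x) = -5/2 + (1/3)cos x + (5/3)sin x

D f = (1/3)cos x - (1/2)sin x
E_pi f = 5/4 - (1/2)cos x - (1/3)sin x
(D + E_pi) f = 5/4 - (1/6)cos x - (5/6)sin x
(-2(D + E_pi)) f = -5/2 + (1/3)cos x + (5/3)sin x


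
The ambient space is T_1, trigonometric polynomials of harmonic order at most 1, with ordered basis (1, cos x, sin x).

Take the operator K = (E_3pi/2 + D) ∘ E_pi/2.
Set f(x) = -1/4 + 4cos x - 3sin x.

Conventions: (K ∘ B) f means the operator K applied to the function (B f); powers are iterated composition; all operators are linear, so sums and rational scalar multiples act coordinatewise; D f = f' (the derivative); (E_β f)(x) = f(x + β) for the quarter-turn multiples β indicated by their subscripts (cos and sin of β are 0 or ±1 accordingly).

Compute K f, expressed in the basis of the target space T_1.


E_pi/2 f = -1/4 - 3cos x - 4sin x
E_3pi/2 E_pi/2 f = -1/4 + 4cos x - 3sin x
D E_pi/2 f = -4cos x + 3sin x
(E_3pi/2 + D) E_pi/2 f = -1/4

the image equals g(x) = -1/4


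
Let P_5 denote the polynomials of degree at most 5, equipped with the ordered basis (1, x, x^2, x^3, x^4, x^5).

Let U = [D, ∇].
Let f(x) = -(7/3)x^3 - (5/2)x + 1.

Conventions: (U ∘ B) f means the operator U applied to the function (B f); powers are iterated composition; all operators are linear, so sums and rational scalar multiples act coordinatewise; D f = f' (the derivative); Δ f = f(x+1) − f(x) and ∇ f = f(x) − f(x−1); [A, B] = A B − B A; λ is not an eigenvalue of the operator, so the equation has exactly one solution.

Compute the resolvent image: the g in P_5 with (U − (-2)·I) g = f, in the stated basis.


write g with unknown coordinates in the stated basis and equate coefficients in (U − (-2)·I) g = f
solving from the highest basis element down gives g = -(7/6)x^3 - (5/4)x + 1/2
check: U g = 0
so U g − (-2)·g = -(7/3)x^3 - (5/2)x + 1 = f ✓

g(x) = -(7/6)x^3 - (5/4)x + 1/2


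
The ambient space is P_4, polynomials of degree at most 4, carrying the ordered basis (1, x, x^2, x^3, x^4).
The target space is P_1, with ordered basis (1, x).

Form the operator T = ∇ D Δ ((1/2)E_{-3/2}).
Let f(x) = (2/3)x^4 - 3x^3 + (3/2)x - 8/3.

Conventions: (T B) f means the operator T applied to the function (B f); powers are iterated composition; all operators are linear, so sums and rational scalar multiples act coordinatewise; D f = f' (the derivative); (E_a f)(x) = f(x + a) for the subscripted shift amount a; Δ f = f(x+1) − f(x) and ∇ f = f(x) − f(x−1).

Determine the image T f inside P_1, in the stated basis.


E_{-3/2} f = (2/3)x^4 - 7x^3 + (45/2)x^2 - (111/4)x + 103/12
((1/2)E_{-3/2}) f = (1/3)x^4 - (7/2)x^3 + (45/4)x^2 - (111/8)x + 103/24
Δ ((1/2)E_{-3/2}) f = (4/3)x^3 - (17/2)x^2 + (40/3)x - 139/24
D Δ ((1/2)E_{-3/2}) f = 4x^2 - 17x + 40/3
∇ D Δ ((1/2)E_{-3/2}) f = 8x - 21

the image equals g(x) = 8x - 21


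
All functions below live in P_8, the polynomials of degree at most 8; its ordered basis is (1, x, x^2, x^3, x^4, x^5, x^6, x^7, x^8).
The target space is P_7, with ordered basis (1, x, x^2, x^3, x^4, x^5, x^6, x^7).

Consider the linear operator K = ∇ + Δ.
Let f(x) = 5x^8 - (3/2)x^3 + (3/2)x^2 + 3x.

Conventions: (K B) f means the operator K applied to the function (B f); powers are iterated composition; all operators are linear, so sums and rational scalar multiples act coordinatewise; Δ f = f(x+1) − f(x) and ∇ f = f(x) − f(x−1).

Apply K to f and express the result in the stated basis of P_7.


g(x) = 80x^7 + 560x^5 + 560x^3 - 9x^2 + 86x + 3

∇ f = 40x^7 - 140x^6 + 280x^5 - 350x^4 + 280x^3 - (289/2)x^2 + (95/2)x - 5
Δ f = 40x^7 + 140x^6 + 280x^5 + 350x^4 + 280x^3 + (271/2)x^2 + (77/2)x + 8
(∇ + Δ) f = 80x^7 + 560x^5 + 560x^3 - 9x^2 + 86x + 3


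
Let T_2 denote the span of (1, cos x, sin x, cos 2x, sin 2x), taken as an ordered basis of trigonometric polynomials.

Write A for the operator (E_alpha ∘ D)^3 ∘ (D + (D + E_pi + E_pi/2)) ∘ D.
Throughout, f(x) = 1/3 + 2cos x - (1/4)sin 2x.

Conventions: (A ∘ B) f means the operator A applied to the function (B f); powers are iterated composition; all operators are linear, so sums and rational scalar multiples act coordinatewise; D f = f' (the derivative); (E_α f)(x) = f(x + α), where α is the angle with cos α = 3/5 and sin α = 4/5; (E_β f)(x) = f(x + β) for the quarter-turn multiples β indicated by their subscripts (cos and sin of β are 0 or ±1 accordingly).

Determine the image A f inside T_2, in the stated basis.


the image equals g(x) = -(6/25)cos x + (158/25)sin x - (188048/15625)cos 2x - (164736/15625)sin 2x

D f = -2sin x - (1/2)cos 2x
D D f = -2cos x + sin 2x
D D f = -2cos x + sin 2x
E_pi D f = 2sin x - (1/2)cos 2x
E_pi/2 D f = -2cos x + (1/2)cos 2x
(D + E_pi + E_pi/2) D f = -4cos x + 2sin x + sin 2x
(D + (D + E_pi + E_pi/2)) D f = -6cos x + 2sin x + 2sin 2x
D (D + (D + E_pi + E_pi/2)) D f = 2cos x + 6sin x + 4cos 2x
E_alpha D (D + (D + E_pi + E_pi/2)) D f = 6cos x + 2sin x - (28/25)cos 2x - (96/25)sin 2x
D (E_alpha ∘ D) (D + (D + E_pi + E_pi/2)) D f = 2cos x - 6sin x - (192/25)cos 2x + (56/25)sin 2x
E_alpha D (E_alpha ∘ D) (D + (D + E_pi + E_pi/2)) D f = -(18/5)cos x - (26/5)sin x + (2688/625)cos 2x + (4216/625)sin 2x
D (E_alpha ∘ D) (E_alpha ∘ D) (D + (D + E_pi + E_pi/2)) D f = -(26/5)cos x + (18/5)sin x + (8432/625)cos 2x - (5376/625)sin 2x
E_alpha D (E_alpha ∘ D) (E_alpha ∘ D) (D + (D + E_pi + E_pi/2)) D f = -(6/25)cos x + (158/25)sin x - (188048/15625)cos 2x - (164736/15625)sin 2x


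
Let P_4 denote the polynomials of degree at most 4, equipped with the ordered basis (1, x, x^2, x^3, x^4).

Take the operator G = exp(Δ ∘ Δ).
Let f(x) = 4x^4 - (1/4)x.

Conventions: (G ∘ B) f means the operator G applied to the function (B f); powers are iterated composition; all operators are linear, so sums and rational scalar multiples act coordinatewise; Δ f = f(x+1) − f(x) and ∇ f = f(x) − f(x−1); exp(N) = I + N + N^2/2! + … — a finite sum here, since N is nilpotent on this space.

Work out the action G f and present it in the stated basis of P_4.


the image equals g(x) = 4x^4 + 48x^2 + (383/4)x + 104

order-1 term: 48x^2 + 96x + 56
order-2 term: 48
the series for exp(Δ ∘ Δ) f terminates at order 2
exp(Δ ∘ Δ) f = 4x^4 + 48x^2 + (383/4)x + 104


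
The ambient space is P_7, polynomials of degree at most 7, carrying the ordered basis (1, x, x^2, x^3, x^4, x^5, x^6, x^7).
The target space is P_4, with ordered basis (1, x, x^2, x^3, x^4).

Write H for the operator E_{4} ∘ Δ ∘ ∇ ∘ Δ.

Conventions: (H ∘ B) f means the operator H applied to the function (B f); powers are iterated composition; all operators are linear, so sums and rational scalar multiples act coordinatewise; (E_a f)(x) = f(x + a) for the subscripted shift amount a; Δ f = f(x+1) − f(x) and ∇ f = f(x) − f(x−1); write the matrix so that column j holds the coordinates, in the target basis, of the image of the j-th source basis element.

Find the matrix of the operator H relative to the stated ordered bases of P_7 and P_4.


image of 1: 0
image of x: 0
image of x^2: 0
image of x^3: 6
image of x^4: 24x + 108
image of x^5: 60x^2 + 540x + 1230
image of x^6: 120x^3 + 1620x^2 + 7380x + 11340
image of x^7: 210x^4 + 3780x^3 + 25830x^2 + 79380x + 92526
each image's coordinates form column j of the matrix

the matrix is [[0, 0, 0, 6, 108, 1230, 11340, 92526]; [0, 0, 0, 0, 24, 540, 7380, 79380]; [0, 0, 0, 0, 0, 60, 1620, 25830]; [0, 0, 0, 0, 0, 0, 120, 3780]; [0, 0, 0, 0, 0, 0, 0, 210]] (rows listed top to bottom)


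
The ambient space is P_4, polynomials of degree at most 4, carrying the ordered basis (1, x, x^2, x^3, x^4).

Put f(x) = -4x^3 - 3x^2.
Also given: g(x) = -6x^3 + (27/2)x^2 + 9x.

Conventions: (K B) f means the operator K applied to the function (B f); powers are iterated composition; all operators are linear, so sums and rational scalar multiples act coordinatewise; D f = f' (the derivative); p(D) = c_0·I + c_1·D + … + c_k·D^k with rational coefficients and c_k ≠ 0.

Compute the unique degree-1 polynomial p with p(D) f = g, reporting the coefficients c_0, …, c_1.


c_0 = 3/2, c_1 = -3/2

D^0 f = -4x^3 - 3x^2
D^1 f = -12x^2 - 6x
matching coefficients of g against c_0 f + c_1 Df + … from the top degree down determines the c_i
solution: c_0 = 3/2, c_1 = -3/2
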